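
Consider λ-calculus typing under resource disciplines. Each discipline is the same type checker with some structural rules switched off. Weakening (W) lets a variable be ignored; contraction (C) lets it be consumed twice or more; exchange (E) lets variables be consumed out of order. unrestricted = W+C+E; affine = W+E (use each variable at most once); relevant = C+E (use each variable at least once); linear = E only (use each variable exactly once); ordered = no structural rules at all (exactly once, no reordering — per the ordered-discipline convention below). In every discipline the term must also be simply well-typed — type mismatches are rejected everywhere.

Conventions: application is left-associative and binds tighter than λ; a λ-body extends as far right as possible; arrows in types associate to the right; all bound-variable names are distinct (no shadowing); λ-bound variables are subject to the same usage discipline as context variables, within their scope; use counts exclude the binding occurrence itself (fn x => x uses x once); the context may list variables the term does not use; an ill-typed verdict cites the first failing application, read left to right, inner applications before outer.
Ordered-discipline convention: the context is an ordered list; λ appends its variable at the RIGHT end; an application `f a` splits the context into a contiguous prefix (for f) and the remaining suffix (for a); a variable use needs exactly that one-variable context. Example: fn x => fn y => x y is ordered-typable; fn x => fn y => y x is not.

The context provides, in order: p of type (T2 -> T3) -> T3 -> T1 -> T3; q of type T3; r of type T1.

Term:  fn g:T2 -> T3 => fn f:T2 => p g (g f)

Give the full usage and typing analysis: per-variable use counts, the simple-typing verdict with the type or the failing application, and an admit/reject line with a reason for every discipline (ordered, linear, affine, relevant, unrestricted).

use counts: p: 1, q: 0, r: 0, g [bound]: 2, f [bound]: 1
order of uses: p, g, g, f
typing: well-typed at (T2 -> T3) -> T2 -> T1 -> T3
ordered ✗ (needs contraction — g ×2; needs weakening: q, r unused)
linear ✗ (needs contraction — g ×2; needs weakening: q, r unused)
affine ✗ (needs contraction — g ×2)
relevant ✗ (needs weakening: q, r unused)
unrestricted ✓ (typability at (T2 -> T3) -> T2 -> T1 -> T3 is all that's needed)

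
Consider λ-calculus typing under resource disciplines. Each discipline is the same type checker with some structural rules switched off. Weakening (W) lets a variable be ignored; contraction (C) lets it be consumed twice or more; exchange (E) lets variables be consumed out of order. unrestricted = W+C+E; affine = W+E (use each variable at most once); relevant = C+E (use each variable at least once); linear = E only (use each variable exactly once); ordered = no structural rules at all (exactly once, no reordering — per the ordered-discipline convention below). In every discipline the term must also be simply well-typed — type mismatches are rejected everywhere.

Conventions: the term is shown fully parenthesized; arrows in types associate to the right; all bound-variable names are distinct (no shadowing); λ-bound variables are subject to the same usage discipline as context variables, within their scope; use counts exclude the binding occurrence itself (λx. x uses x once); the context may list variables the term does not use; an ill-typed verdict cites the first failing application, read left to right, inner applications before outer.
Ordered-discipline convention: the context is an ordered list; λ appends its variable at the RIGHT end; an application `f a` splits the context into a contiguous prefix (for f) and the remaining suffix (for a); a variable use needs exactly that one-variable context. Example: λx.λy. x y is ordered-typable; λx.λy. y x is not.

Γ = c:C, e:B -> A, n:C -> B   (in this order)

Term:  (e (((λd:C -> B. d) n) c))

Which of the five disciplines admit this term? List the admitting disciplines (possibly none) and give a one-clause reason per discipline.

admitted by: linear, affine, relevant, unrestricted
variable uses: c: 1×, e: 1×, n: 1×, d (λ-bound): 1×
left-to-right use order: e, d, n, c
typing: the term checks, with type A
ordered: ✗ — no ordered split (uses run e, d, n, c)
linear: ✓ — single use per variable (c, e, n, d)
affine: ✓ — at most one use each (c, e, n, d)
relevant: ✓ — at least one use each (c, e, n, d)
unrestricted: ✓ — typability at A is all that's needed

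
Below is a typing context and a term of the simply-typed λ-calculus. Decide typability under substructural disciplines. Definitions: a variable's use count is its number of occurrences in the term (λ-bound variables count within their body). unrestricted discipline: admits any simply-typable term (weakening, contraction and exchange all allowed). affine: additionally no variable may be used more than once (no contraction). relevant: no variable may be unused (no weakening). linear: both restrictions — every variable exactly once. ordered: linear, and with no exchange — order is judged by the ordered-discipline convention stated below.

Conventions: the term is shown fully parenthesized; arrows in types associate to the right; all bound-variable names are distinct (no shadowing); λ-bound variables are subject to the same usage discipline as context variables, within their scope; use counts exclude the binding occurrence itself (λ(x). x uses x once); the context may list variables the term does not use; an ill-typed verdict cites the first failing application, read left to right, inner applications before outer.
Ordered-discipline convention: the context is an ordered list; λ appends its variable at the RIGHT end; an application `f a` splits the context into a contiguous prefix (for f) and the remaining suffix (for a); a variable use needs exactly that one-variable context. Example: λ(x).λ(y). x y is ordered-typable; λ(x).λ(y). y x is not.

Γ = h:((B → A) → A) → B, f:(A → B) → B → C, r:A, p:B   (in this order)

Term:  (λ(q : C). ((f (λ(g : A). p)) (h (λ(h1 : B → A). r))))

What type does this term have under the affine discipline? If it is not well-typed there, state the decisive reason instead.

term : C → C
use counts: h=1, f=1, r=1, p=1, q (bound)=0, g (bound)=0, h1 (bound)=0
uses in reading order: f, p, h, r
typing: well-typed at C → C
summary: ordered ✗ · linear ✗ · affine ✓ · relevant ✗ · unrestricted ✓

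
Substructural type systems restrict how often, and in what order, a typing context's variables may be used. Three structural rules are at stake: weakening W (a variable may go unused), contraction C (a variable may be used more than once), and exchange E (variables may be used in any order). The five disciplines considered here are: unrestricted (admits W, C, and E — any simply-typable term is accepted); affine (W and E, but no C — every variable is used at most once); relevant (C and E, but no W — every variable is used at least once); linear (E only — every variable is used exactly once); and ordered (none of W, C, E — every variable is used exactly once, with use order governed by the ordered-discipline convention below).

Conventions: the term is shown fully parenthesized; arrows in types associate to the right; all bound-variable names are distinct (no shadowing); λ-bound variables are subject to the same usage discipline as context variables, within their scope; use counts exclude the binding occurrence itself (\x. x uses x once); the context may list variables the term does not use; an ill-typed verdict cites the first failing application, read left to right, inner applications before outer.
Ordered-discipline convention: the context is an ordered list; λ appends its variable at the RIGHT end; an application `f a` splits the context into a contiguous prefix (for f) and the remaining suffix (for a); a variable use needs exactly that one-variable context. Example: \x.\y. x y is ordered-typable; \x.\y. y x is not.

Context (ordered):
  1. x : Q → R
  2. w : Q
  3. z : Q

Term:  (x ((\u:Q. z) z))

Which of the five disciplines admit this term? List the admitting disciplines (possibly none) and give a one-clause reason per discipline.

admitting disciplines: unrestricted
counts: x: 1; w: 0; z: 2; u [bound]: 0
use order (left to right): x, z, z
typing: the term checks, with type R
ordered: ✗, needs contraction — z ×2; needs weakening: w, u unused
linear: ✗, needs contraction — z ×2; needs weakening: w, u unused
affine: ✗, needs contraction — z ×2
relevant: ✗, needs weakening: w, u unused
unrestricted: ✓, type-checks (R) and nothing is barred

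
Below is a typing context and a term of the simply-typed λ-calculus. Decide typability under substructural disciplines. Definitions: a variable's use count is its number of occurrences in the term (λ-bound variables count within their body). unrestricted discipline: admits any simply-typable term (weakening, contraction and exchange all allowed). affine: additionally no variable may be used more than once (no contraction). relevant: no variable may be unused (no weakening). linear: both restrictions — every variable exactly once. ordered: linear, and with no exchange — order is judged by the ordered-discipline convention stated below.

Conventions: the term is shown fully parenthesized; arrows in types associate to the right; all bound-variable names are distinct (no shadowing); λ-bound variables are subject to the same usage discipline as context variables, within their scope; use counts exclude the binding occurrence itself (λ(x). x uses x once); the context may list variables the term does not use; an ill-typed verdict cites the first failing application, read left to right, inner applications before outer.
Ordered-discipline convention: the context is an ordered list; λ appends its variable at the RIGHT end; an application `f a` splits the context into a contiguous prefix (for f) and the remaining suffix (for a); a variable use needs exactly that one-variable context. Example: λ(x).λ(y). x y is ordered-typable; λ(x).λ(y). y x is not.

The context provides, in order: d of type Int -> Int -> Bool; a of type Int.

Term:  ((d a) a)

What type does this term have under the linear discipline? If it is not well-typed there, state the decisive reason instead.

not well-typed under linear — repeated use of a ×2
variable uses: d=1, a=2
order of uses: d, a, a
typing: well-typed at Bool
summary: ordered ✗ | linear ✗ | affine ✗ | relevant ✓ | unrestricted ✓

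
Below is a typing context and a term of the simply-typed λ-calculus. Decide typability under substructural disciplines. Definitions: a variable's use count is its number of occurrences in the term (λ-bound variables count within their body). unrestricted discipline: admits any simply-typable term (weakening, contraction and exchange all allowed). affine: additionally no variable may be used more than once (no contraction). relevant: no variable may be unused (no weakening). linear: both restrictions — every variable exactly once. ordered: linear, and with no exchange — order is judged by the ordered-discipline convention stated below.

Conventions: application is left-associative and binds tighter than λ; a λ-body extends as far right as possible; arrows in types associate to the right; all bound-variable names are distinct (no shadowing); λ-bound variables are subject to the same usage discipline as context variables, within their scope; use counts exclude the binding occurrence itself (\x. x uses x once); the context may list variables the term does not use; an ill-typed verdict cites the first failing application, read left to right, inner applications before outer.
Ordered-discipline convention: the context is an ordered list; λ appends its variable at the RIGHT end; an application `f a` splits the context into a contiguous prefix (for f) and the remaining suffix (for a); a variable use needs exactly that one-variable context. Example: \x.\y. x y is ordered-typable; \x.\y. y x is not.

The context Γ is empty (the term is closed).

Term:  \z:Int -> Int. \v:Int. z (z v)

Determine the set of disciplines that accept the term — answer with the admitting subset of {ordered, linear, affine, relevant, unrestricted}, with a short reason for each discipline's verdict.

admitted by: relevant, unrestricted
usage: z (λ-bound): 2×, v (λ-bound): 1×
uses in reading order: z, z, v
typing: ✓ — (Int -> Int) -> Int -> Int
ordered: ✗ — needs contraction — z ×2
linear: ✗ — needs contraction — z ×2
affine: ✗ — needs contraction — z ×2
relevant: ✓ — z, v: all used, weakening unneeded
unrestricted: ✓ — typability at (Int -> Int) -> Int -> Int is all that's needed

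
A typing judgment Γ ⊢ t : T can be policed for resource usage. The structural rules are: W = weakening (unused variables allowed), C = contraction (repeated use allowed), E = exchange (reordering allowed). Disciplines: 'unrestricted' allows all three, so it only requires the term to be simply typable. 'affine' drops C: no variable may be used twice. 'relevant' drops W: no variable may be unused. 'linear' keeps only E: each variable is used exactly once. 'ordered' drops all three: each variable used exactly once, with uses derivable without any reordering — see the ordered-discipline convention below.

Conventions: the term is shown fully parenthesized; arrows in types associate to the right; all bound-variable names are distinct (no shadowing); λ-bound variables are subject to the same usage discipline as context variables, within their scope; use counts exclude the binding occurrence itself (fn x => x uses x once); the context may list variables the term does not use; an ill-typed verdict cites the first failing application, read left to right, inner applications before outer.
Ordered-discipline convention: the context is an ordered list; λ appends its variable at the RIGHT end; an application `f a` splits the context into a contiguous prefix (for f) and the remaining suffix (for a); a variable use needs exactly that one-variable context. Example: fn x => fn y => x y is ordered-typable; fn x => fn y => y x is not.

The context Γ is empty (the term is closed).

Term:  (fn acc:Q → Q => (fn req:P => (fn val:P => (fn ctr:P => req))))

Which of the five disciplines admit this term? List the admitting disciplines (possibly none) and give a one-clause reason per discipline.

admitted in: affine, unrestricted
use counts: acc (λ-bound): 0; req (λ-bound): 1; val (λ-bound): 0; ctr (λ-bound): 0
use order (left to right): req
typing: ✓ — (Q → Q) → P → P → P → P
ordered ✗ (needs weakening: acc, val, ctr unused)
linear ✗ (needs weakening: acc, val, ctr unused)
affine ✓ (acc, req, val, ctr: no repeats, contraction unneeded)
relevant ✗ (needs weakening: acc, val, ctr unused)
unrestricted ✓ (typability at (Q → Q) → P → P → P → P is all that's needed)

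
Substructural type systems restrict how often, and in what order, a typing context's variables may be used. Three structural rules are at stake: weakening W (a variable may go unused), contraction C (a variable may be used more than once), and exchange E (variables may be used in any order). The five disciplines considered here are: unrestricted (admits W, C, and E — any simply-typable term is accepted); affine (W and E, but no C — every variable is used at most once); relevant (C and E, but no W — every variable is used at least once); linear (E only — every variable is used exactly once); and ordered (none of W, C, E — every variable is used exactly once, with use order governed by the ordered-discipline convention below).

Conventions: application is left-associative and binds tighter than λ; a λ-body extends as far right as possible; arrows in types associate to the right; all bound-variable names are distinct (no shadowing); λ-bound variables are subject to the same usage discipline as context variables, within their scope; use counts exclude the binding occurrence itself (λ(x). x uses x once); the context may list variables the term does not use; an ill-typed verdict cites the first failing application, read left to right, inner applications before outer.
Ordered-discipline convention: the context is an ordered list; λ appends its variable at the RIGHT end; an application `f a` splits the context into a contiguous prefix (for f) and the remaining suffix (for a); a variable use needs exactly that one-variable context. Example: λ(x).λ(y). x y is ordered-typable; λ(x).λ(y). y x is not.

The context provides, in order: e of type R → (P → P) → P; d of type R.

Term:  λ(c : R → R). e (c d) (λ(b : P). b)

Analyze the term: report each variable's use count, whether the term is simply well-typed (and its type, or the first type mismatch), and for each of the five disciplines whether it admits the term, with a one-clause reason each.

usage: e=1; d=1; c [bound]=1; b [bound]=1
use order (left to right): e, c, d, b
typing: well-typed at (R → R) → P
ordered ✗ (no contiguous prefix/suffix split fits e, c, d, b)
linear ✓ (each of e, d, c, b used exactly once)
affine ✓ (none of e, d, c, b used more than once)
relevant ✓ (none of e, d, c, b goes unused)
unrestricted ✓ (typability at (R → R) → P is all that's needed)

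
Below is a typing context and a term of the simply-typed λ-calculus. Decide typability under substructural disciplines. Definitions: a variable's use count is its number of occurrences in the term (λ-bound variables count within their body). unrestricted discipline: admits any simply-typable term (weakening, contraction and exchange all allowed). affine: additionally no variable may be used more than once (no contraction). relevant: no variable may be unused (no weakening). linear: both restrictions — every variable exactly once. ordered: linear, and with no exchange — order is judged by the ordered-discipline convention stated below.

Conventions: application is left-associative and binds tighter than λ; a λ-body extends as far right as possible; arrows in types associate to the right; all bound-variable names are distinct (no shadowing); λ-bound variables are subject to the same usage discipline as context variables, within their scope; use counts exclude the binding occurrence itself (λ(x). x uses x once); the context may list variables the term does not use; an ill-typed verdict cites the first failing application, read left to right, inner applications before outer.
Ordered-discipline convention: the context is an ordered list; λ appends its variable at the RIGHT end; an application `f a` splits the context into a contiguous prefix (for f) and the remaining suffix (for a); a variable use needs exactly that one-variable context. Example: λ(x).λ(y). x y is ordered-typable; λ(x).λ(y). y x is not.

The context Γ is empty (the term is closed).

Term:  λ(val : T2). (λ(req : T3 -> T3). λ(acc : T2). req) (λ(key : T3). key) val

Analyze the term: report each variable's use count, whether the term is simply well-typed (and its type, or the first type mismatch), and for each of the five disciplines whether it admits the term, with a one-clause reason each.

counts: val (λ-bound): 1, req (λ-bound): 1, acc (λ-bound): 0, key (λ-bound): 1
use order (left to right): req, key, val
typing: well-typed at T2 -> T3 -> T3
ordered ✗ (needs weakening: acc unused)
linear ✗ (needs weakening: acc unused)
affine ✓ (no duplicate uses among val, req, acc, key)
relevant ✗ (needs weakening: acc unused)
unrestricted ✓ (typability at T2 -> T3 -> T3 is all that's needed)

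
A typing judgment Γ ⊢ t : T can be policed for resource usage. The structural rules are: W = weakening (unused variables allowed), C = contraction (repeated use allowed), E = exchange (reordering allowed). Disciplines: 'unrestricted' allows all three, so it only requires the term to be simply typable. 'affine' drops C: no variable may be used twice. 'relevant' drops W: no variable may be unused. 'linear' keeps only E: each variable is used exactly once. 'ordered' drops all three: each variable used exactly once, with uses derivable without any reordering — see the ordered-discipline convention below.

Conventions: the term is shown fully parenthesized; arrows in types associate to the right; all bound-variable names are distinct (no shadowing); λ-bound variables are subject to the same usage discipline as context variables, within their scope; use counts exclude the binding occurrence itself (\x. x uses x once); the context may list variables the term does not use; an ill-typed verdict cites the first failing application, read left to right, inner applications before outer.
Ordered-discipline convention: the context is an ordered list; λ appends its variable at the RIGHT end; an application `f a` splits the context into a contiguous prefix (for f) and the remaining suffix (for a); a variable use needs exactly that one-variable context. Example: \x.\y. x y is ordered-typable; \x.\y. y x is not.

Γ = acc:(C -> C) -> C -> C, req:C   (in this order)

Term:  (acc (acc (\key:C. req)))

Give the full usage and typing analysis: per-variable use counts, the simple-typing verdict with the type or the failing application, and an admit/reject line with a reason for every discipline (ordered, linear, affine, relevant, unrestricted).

counts: acc=2, req=1, key (λ-bound)=0
use order (left to right): acc, acc, req
typing: the term checks, with type C -> C
ordered ✗ (acc ×2 used more than once (contraction); needs weakening: key unused)
linear ✗ (acc ×2 used more than once (contraction); needs weakening: key unused)
affine ✗ (acc ×2 used more than once (contraction))
relevant ✗ (needs weakening: key unused)
unrestricted ✓ (well-typed at C -> C; no restrictions here)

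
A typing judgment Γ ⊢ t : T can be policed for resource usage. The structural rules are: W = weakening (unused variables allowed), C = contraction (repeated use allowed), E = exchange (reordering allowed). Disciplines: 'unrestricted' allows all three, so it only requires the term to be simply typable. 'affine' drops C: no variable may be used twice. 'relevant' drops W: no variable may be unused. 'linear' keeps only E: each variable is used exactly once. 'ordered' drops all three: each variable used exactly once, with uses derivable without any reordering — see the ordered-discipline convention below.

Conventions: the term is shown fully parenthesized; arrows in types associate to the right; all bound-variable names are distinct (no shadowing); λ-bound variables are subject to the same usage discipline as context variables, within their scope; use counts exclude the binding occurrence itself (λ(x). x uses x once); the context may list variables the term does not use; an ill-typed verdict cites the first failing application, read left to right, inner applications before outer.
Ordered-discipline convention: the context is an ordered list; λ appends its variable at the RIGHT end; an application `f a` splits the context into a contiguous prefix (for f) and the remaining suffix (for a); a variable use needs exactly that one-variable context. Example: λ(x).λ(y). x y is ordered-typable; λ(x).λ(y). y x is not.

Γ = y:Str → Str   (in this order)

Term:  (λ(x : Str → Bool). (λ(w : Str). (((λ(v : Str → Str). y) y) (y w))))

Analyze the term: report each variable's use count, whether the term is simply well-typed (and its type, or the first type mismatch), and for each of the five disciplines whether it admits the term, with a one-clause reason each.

use counts: y: 3; x (λ-bound): 0; w (λ-bound): 1; v (λ-bound): 0
left-to-right use order: y, y, y, w
typing: the term checks, with type (Str → Bool) → Str → Str
ordered: ✗, repeated use of y ×3; x, v never used (weakening)
linear: ✗, repeated use of y ×3; x, v never used (weakening)
affine: ✗, repeated use of y ×3
relevant: ✗, x, v never used (weakening)
unrestricted: ✓, simply typable at (Str → Bool) → Str → Str; W, C, E all held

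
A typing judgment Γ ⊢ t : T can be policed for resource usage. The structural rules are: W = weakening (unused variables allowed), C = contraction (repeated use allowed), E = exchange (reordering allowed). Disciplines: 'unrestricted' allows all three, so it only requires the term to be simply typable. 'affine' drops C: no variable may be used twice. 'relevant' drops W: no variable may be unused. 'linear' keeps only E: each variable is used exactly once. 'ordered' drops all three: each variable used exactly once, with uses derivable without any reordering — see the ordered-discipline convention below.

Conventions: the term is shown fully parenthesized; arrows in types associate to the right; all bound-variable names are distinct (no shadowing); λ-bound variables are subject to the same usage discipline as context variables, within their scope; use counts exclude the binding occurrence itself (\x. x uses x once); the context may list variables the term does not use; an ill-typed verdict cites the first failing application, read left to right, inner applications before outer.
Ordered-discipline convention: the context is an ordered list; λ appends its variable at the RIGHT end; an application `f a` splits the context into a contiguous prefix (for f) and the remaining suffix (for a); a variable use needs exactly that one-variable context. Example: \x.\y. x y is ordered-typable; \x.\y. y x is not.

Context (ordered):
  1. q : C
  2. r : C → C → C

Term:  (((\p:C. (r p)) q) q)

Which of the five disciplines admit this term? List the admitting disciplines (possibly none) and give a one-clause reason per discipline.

admitted in: relevant, unrestricted
variable uses: q: 2×, r: 1×, p (bound): 1×
uses in reading order: r, p, q, q
typing: well-typed — term : C
ordered: ✗ — needs contraction — q ×2
linear: ✗ — needs contraction — q ×2
affine: ✗ — needs contraction — q ×2
relevant: ✓ — every one of q, r, p appears
unrestricted: ✓ — well-typed at C; no restrictions here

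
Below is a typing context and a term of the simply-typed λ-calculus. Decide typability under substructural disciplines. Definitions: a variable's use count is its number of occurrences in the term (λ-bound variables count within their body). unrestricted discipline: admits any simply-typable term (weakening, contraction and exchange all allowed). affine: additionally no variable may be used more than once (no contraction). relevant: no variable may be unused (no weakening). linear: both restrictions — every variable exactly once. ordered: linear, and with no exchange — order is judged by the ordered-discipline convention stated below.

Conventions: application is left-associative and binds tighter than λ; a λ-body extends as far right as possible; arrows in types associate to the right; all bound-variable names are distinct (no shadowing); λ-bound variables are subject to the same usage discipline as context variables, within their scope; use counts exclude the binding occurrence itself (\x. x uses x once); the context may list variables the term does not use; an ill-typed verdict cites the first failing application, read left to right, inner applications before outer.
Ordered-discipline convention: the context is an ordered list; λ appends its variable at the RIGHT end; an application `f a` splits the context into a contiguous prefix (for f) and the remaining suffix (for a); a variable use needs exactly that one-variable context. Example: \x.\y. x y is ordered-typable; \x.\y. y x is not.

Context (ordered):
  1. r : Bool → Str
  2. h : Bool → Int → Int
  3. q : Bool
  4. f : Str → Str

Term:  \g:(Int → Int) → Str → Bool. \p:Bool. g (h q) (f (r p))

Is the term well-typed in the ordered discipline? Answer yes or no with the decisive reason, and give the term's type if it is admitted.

no — needs exchange: uses follow g, h, q, f, r, p
variable uses: r=1; h=1; q=1; f=1; g (bound)=1; p (bound)=1
left-to-right use order: g, h, q, f, r, p
typing: well-typed at ((Int → Int) → Str → Bool) → Bool → Bool
per-discipline verdicts: ordered ✗, linear ✓, affine ✓, relevant ✓, unrestricted ✓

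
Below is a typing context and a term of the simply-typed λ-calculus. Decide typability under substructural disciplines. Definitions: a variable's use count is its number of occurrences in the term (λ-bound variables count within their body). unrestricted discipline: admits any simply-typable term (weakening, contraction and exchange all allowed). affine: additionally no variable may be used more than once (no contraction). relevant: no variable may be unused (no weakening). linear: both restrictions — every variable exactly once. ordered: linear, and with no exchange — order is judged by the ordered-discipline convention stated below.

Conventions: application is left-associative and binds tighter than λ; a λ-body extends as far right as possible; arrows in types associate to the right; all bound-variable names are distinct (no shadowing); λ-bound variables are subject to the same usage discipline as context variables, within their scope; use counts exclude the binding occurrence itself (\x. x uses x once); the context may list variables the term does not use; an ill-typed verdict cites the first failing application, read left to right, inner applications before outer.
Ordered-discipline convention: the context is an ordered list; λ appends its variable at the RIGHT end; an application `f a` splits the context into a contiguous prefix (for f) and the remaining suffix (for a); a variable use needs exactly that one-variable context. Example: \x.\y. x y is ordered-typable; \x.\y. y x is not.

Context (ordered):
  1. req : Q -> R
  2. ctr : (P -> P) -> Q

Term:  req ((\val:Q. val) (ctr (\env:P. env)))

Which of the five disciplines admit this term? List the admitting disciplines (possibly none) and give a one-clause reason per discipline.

admitting disciplines: ordered, linear, affine, relevant, unrestricted
counts: req: 1, ctr: 1, val (bound): 1, env (bound): 1
use order (left to right): req, val, ctr, env
typing: ✓ — R
ordered: ✓, one use each (req, ctr, val, env); ordered split holds
linear: ✓, single use per variable (req, ctr, val, env)
affine: ✓, req, ctr, val, env: no repeats, contraction unneeded
relevant: ✓, none of req, ctr, val, env goes unused
unrestricted: ✓, typability at R is all that's needed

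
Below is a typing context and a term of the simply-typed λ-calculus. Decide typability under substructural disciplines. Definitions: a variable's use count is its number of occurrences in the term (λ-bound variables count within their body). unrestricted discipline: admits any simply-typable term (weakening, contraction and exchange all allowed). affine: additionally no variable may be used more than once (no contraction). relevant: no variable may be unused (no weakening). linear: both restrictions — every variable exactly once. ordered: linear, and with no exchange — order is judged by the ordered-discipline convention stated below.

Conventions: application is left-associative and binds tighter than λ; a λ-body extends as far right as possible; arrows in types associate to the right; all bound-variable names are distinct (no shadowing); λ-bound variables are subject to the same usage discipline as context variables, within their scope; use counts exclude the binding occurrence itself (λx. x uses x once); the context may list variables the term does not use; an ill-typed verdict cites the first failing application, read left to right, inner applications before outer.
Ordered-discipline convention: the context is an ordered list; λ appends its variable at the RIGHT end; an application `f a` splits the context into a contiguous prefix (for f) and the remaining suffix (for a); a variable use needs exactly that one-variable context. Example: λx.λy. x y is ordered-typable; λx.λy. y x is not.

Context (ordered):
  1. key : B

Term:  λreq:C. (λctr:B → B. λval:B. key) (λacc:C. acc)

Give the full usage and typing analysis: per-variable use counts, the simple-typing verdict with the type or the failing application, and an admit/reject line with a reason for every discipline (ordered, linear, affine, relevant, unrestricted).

use counts: key: 1×; req [bound]: 0×; ctr [bound]: 0×; val [bound]: 0×; acc [bound]: 1×
order of uses: key, acc
typing: ill-typed: a function awaiting B → B gets C → C
ordered: ✗, a type mismatch blocks all five
linear: ✗, the type mismatch rejects it
affine: ✗, not simply typable
relevant: ✗, fails simple typing
unrestricted: ✗, a type mismatch blocks all five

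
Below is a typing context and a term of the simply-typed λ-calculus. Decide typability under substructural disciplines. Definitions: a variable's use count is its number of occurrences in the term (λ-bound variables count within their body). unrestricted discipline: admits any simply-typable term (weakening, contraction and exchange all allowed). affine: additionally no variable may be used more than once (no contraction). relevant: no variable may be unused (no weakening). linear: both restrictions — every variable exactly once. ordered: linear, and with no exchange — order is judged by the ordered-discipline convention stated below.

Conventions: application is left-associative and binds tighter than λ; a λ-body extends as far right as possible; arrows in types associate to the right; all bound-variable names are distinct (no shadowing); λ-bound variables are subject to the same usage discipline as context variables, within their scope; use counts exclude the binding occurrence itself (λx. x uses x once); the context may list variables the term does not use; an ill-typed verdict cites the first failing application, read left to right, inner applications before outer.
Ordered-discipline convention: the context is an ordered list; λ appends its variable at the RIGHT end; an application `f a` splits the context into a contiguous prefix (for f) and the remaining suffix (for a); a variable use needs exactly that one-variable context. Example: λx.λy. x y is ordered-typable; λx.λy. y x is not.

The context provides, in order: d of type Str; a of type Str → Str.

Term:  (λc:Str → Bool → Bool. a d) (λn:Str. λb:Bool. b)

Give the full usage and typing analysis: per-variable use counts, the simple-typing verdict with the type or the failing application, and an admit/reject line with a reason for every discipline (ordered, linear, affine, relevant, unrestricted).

use counts: d: 1; a: 1; c [bound]: 0; n [bound]: 0; b [bound]: 1
left-to-right use order: a, d, b
typing: the term checks, with type Str
ordered: ✗ — c, n never used (weakening)
linear: ✗ — c, n never used (weakening)
affine: ✓ — d, a, c, n, b: no repeats, contraction unneeded
relevant: ✗ — c, n never used (weakening)
unrestricted: ✓ — well-typed at Str; no restrictions here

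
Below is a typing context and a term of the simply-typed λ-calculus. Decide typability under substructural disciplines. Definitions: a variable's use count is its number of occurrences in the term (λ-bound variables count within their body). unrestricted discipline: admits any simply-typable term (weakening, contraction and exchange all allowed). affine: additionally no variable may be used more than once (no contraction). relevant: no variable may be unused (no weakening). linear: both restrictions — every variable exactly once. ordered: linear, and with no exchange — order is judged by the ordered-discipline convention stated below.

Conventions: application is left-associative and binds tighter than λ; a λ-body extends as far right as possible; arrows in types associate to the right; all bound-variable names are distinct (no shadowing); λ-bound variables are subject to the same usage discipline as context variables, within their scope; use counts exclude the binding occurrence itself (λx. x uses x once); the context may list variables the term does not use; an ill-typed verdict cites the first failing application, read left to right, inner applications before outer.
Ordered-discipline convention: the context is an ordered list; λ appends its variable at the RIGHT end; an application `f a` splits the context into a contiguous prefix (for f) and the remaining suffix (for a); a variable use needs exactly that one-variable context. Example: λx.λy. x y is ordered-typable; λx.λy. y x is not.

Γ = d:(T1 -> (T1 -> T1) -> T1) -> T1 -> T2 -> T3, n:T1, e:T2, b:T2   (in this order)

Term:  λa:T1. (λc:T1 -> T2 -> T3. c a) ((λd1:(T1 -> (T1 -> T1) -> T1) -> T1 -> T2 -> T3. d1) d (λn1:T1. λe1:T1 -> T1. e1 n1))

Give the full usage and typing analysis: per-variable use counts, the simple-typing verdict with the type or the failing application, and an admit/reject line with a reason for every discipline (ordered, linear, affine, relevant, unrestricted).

variable uses: d ×1; n ×0; e ×0; b ×0; a [bound] ×1; c [bound] ×1; d1 [bound] ×1; n1 [bound] ×1; e1 [bound] ×1
use order (left to right): c, a, d1, d, e1, n1
typing: well-typed — term : T1 -> T2 -> T3
ordered: ✗, unused: n, e, b — weakening required
linear: ✗, unused: n, e, b — weakening required
affine: ✓, at most one use each (d, n, e, b, a, c, d1, n1, e1)
relevant: ✗, unused: n, e, b — weakening required
unrestricted: ✓, well-typed at T1 -> T2 -> T3; no restrictions here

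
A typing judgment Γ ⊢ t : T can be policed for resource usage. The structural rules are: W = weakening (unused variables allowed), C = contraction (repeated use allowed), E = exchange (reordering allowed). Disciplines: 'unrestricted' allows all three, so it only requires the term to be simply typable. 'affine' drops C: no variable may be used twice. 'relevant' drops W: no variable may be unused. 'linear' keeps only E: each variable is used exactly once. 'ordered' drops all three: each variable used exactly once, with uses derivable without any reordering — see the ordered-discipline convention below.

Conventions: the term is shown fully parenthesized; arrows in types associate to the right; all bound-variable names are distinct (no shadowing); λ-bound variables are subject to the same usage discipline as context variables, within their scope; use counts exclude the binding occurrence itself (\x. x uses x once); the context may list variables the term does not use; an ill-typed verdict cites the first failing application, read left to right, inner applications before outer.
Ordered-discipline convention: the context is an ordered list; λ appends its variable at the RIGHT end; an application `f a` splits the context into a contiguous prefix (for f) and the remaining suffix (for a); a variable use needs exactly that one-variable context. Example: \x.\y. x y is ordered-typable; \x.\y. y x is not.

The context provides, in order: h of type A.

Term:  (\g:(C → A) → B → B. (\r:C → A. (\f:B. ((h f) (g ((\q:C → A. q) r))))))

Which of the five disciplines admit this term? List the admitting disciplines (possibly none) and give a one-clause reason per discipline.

accepted by: none
use counts: h=1; g (bound)=1; r (bound)=1; f (bound)=1; q (bound)=1
order of uses: h, f, g, q, r
typing: ill-typed: can't apply a value of type A
ordered: ✗, the type mismatch rejects it
linear: ✗, not simply typable
affine: ✗, fails simple typing
relevant: ✗, a type mismatch blocks all five
unrestricted: ✗, the type mismatch rejects it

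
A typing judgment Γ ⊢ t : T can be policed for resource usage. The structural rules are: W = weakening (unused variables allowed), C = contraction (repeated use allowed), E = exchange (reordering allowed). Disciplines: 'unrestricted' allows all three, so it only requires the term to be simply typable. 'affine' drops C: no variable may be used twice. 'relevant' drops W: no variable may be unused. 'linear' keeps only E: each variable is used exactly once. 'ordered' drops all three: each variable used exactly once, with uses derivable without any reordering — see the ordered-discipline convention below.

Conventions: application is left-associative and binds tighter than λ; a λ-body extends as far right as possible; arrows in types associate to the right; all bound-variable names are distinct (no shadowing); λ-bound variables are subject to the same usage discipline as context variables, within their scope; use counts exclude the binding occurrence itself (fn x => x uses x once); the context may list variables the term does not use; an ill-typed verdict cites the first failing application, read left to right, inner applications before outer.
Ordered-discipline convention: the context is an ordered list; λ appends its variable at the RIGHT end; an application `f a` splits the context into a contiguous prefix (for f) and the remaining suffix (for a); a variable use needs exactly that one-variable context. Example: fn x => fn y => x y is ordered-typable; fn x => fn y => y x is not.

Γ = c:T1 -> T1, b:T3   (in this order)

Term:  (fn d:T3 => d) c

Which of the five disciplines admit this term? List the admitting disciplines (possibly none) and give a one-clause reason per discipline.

admitted by: none
usage: c=1, b=0, d (bound)=1
left-to-right use order: d, c
typing: ill-typed: an argument T1 -> T1 mismatches the expected T3
ordered ✗ (not simply typable)
linear ✗ (fails simple typing)
affine ✗ (a type mismatch blocks all five)
relevant ✗ (the type mismatch rejects it)
unrestricted ✗ (not simply typable)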